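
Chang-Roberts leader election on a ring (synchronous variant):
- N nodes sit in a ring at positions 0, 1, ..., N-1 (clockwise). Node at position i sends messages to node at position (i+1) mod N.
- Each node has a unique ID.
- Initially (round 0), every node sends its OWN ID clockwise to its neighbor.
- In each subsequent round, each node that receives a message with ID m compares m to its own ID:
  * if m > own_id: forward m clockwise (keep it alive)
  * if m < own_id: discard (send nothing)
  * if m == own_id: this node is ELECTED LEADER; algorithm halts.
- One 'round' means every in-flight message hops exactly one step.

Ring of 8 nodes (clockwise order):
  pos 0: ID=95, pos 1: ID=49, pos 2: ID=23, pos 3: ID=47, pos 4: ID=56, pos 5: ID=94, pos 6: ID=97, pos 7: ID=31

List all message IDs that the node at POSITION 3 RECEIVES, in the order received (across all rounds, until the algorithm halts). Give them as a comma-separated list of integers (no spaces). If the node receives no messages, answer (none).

Round 1: pos1(id49) recv 95: fwd; pos2(id23) recv 49: fwd; pos3(id47) recv 23: drop; pos4(id56) recv 47: drop; pos5(id94) recv 56: drop; pos6(id97) recv 94: drop; pos7(id31) recv 97: fwd; pos0(id95) recv 31: drop
Round 2: pos2(id23) recv 95: fwd; pos3(id47) recv 49: fwd; pos0(id95) recv 97: fwd
Round 3: pos3(id47) recv 95: fwd; pos4(id56) recv 49: drop; pos1(id49) recv 97: fwd
Round 4: pos4(id56) recv 95: fwd; pos2(id23) recv 97: fwd
Round 5: pos5(id94) recv 95: fwd; pos3(id47) recv 97: fwd
Round 6: pos6(id97) recv 95: drop; pos4(id56) recv 97: fwd
Round 7: pos5(id94) recv 97: fwd
Round 8: pos6(id97) recv 97: ELECTED

Answer: 23,49,95,97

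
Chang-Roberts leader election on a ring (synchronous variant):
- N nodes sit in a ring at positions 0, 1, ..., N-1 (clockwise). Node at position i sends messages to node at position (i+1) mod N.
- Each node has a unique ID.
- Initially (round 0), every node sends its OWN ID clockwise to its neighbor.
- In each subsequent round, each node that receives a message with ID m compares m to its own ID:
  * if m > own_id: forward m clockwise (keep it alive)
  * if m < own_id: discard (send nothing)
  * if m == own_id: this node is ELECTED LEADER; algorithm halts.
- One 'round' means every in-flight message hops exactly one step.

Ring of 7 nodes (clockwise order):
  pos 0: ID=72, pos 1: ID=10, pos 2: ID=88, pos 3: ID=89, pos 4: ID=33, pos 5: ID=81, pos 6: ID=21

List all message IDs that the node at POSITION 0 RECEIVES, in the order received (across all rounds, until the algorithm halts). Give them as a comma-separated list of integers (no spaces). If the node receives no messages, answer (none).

Answer: 21,81,89

Derivation:
Round 1: pos1(id10) recv 72: fwd; pos2(id88) recv 10: drop; pos3(id89) recv 88: drop; pos4(id33) recv 89: fwd; pos5(id81) recv 33: drop; pos6(id21) recv 81: fwd; pos0(id72) recv 21: drop
Round 2: pos2(id88) recv 72: drop; pos5(id81) recv 89: fwd; pos0(id72) recv 81: fwd
Round 3: pos6(id21) recv 89: fwd; pos1(id10) recv 81: fwd
Round 4: pos0(id72) recv 89: fwd; pos2(id88) recv 81: drop
Round 5: pos1(id10) recv 89: fwd
Round 6: pos2(id88) recv 89: fwd
Round 7: pos3(id89) recv 89: ELECTED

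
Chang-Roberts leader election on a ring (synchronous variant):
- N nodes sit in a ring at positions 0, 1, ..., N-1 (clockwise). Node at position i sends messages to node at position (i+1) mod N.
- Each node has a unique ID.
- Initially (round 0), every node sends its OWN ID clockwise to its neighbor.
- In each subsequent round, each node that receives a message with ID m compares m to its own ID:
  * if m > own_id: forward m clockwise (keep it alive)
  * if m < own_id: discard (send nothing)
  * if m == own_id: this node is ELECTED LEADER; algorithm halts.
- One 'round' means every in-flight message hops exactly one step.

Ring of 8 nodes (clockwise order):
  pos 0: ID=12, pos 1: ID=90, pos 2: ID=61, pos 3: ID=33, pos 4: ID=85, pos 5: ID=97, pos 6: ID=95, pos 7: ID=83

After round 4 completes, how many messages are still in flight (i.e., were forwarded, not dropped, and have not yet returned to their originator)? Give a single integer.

Round 1: pos1(id90) recv 12: drop; pos2(id61) recv 90: fwd; pos3(id33) recv 61: fwd; pos4(id85) recv 33: drop; pos5(id97) recv 85: drop; pos6(id95) recv 97: fwd; pos7(id83) recv 95: fwd; pos0(id12) recv 83: fwd
Round 2: pos3(id33) recv 90: fwd; pos4(id85) recv 61: drop; pos7(id83) recv 97: fwd; pos0(id12) recv 95: fwd; pos1(id90) recv 83: drop
Round 3: pos4(id85) recv 90: fwd; pos0(id12) recv 97: fwd; pos1(id90) recv 95: fwd
Round 4: pos5(id97) recv 90: drop; pos1(id90) recv 97: fwd; pos2(id61) recv 95: fwd
After round 4: 2 messages still in flight

Answer: 2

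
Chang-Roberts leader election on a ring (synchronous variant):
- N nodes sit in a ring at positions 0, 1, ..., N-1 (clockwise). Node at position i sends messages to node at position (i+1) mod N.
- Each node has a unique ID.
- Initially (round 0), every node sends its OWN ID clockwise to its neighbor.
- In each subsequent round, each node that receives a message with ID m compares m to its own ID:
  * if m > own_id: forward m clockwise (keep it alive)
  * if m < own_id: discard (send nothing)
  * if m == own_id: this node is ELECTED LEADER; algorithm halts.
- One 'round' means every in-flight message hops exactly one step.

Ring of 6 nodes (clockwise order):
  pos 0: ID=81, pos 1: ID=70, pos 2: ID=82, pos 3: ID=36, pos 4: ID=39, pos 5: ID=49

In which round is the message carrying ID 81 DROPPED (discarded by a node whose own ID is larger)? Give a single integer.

Round 1: pos1(id70) recv 81: fwd; pos2(id82) recv 70: drop; pos3(id36) recv 82: fwd; pos4(id39) recv 36: drop; pos5(id49) recv 39: drop; pos0(id81) recv 49: drop
Round 2: pos2(id82) recv 81: drop; pos4(id39) recv 82: fwd
Round 3: pos5(id49) recv 82: fwd
Round 4: pos0(id81) recv 82: fwd
Round 5: pos1(id70) recv 82: fwd
Round 6: pos2(id82) recv 82: ELECTED
Message ID 81 originates at pos 0; dropped at pos 2 in round 2

Answer: 2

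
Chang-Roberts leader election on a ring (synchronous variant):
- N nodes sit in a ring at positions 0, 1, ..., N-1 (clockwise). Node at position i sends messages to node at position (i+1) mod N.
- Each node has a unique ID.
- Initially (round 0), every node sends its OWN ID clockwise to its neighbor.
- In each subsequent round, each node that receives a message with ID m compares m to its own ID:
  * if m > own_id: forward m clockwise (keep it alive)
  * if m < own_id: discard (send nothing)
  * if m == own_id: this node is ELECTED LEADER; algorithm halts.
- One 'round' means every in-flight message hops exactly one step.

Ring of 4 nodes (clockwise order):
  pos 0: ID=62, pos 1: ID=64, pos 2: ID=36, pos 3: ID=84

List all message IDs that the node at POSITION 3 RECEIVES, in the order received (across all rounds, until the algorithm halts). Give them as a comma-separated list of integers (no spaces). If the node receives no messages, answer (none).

Answer: 36,64,84

Derivation:
Round 1: pos1(id64) recv 62: drop; pos2(id36) recv 64: fwd; pos3(id84) recv 36: drop; pos0(id62) recv 84: fwd
Round 2: pos3(id84) recv 64: drop; pos1(id64) recv 84: fwd
Round 3: pos2(id36) recv 84: fwd
Round 4: pos3(id84) recv 84: ELECTED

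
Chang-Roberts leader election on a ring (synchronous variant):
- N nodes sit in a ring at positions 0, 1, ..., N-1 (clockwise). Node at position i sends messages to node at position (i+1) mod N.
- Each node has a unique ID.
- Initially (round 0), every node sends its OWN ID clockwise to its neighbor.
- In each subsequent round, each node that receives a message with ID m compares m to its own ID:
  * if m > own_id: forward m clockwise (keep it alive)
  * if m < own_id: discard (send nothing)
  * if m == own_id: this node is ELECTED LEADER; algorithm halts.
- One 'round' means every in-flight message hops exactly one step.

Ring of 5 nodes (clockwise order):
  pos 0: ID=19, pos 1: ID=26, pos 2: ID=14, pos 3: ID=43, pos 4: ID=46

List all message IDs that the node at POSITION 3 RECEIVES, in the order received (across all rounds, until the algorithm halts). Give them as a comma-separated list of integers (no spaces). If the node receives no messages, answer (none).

Answer: 14,26,46

Derivation:
Round 1: pos1(id26) recv 19: drop; pos2(id14) recv 26: fwd; pos3(id43) recv 14: drop; pos4(id46) recv 43: drop; pos0(id19) recv 46: fwd
Round 2: pos3(id43) recv 26: drop; pos1(id26) recv 46: fwd
Round 3: pos2(id14) recv 46: fwd
Round 4: pos3(id43) recv 46: fwd
Round 5: pos4(id46) recv 46: ELECTED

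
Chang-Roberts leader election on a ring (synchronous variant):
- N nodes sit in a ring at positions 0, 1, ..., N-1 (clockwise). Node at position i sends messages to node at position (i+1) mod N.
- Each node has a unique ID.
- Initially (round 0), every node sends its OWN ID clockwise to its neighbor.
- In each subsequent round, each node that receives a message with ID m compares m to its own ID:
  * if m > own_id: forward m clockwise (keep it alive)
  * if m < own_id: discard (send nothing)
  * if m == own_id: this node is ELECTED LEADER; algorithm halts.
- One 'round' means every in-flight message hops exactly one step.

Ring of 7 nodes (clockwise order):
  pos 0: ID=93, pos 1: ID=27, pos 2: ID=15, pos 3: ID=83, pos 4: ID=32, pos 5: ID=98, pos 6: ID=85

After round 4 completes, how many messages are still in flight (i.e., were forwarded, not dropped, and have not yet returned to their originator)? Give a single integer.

Round 1: pos1(id27) recv 93: fwd; pos2(id15) recv 27: fwd; pos3(id83) recv 15: drop; pos4(id32) recv 83: fwd; pos5(id98) recv 32: drop; pos6(id85) recv 98: fwd; pos0(id93) recv 85: drop
Round 2: pos2(id15) recv 93: fwd; pos3(id83) recv 27: drop; pos5(id98) recv 83: drop; pos0(id93) recv 98: fwd
Round 3: pos3(id83) recv 93: fwd; pos1(id27) recv 98: fwd
Round 4: pos4(id32) recv 93: fwd; pos2(id15) recv 98: fwd
After round 4: 2 messages still in flight

Answer: 2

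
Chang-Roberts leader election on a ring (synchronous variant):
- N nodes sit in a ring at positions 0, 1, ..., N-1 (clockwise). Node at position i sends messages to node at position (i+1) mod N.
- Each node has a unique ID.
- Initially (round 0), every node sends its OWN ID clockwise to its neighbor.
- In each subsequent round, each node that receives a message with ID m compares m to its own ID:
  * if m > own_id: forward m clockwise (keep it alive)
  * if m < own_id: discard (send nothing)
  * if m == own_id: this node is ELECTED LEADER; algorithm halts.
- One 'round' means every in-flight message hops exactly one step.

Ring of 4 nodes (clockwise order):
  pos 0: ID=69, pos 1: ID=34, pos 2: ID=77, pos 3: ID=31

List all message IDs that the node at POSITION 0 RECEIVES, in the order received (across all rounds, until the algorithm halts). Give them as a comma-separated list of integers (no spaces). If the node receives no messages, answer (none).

Answer: 31,77

Derivation:
Round 1: pos1(id34) recv 69: fwd; pos2(id77) recv 34: drop; pos3(id31) recv 77: fwd; pos0(id69) recv 31: drop
Round 2: pos2(id77) recv 69: drop; pos0(id69) recv 77: fwd
Round 3: pos1(id34) recv 77: fwd
Round 4: pos2(id77) recv 77: ELECTED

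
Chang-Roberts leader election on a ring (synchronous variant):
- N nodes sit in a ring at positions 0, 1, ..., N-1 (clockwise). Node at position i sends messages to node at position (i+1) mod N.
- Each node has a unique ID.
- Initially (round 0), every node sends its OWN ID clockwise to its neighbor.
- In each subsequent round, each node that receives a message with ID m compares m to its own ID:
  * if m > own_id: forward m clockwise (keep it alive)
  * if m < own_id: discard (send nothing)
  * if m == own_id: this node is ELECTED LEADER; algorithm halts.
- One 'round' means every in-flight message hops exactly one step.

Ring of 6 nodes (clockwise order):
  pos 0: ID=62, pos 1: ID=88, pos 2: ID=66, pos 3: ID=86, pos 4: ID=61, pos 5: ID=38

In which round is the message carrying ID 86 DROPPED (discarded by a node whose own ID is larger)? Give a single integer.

Round 1: pos1(id88) recv 62: drop; pos2(id66) recv 88: fwd; pos3(id86) recv 66: drop; pos4(id61) recv 86: fwd; pos5(id38) recv 61: fwd; pos0(id62) recv 38: drop
Round 2: pos3(id86) recv 88: fwd; pos5(id38) recv 86: fwd; pos0(id62) recv 61: drop
Round 3: pos4(id61) recv 88: fwd; pos0(id62) recv 86: fwd
Round 4: pos5(id38) recv 88: fwd; pos1(id88) recv 86: drop
Round 5: pos0(id62) recv 88: fwd
Round 6: pos1(id88) recv 88: ELECTED
Message ID 86 originates at pos 3; dropped at pos 1 in round 4

Answer: 4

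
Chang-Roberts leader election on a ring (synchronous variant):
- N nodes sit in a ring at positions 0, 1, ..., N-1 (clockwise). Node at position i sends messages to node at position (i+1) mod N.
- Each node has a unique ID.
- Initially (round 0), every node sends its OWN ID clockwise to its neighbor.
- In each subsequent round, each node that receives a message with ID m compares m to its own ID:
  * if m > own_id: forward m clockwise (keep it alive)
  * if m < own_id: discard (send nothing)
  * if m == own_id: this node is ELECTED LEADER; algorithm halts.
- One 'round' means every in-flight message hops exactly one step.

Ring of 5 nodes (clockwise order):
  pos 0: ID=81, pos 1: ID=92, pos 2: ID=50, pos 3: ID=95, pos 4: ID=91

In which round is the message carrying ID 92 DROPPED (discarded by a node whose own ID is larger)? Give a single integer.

Round 1: pos1(id92) recv 81: drop; pos2(id50) recv 92: fwd; pos3(id95) recv 50: drop; pos4(id91) recv 95: fwd; pos0(id81) recv 91: fwd
Round 2: pos3(id95) recv 92: drop; pos0(id81) recv 95: fwd; pos1(id92) recv 91: drop
Round 3: pos1(id92) recv 95: fwd
Round 4: pos2(id50) recv 95: fwd
Round 5: pos3(id95) recv 95: ELECTED
Message ID 92 originates at pos 1; dropped at pos 3 in round 2

Answer: 2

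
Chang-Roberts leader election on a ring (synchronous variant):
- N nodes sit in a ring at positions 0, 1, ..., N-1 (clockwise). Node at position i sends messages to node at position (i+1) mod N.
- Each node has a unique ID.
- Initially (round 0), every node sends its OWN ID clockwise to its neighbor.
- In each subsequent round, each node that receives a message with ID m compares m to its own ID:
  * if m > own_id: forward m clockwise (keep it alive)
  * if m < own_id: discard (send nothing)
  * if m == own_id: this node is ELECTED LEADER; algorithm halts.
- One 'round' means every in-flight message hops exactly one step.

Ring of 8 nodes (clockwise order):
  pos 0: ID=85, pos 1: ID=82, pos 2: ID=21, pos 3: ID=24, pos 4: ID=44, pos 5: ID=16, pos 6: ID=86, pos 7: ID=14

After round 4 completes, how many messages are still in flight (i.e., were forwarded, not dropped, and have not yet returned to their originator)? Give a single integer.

Answer: 3

Derivation:
Round 1: pos1(id82) recv 85: fwd; pos2(id21) recv 82: fwd; pos3(id24) recv 21: drop; pos4(id44) recv 24: drop; pos5(id16) recv 44: fwd; pos6(id86) recv 16: drop; pos7(id14) recv 86: fwd; pos0(id85) recv 14: drop
Round 2: pos2(id21) recv 85: fwd; pos3(id24) recv 82: fwd; pos6(id86) recv 44: drop; pos0(id85) recv 86: fwd
Round 3: pos3(id24) recv 85: fwd; pos4(id44) recv 82: fwd; pos1(id82) recv 86: fwd
Round 4: pos4(id44) recv 85: fwd; pos5(id16) recv 82: fwd; pos2(id21) recv 86: fwd
After round 4: 3 messages still in flight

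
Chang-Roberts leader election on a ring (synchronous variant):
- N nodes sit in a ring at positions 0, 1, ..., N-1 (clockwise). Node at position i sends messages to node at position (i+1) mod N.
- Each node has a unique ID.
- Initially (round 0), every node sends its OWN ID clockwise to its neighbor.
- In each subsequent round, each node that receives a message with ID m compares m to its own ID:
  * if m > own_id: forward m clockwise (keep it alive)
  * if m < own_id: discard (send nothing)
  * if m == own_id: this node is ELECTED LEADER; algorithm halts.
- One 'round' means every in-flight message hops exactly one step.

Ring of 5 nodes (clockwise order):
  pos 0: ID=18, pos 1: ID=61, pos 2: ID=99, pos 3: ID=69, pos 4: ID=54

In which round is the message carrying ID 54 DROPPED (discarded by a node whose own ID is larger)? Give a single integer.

Answer: 2

Derivation:
Round 1: pos1(id61) recv 18: drop; pos2(id99) recv 61: drop; pos3(id69) recv 99: fwd; pos4(id54) recv 69: fwd; pos0(id18) recv 54: fwd
Round 2: pos4(id54) recv 99: fwd; pos0(id18) recv 69: fwd; pos1(id61) recv 54: drop
Round 3: pos0(id18) recv 99: fwd; pos1(id61) recv 69: fwd
Round 4: pos1(id61) recv 99: fwd; pos2(id99) recv 69: drop
Round 5: pos2(id99) recv 99: ELECTED
Message ID 54 originates at pos 4; dropped at pos 1 in round 2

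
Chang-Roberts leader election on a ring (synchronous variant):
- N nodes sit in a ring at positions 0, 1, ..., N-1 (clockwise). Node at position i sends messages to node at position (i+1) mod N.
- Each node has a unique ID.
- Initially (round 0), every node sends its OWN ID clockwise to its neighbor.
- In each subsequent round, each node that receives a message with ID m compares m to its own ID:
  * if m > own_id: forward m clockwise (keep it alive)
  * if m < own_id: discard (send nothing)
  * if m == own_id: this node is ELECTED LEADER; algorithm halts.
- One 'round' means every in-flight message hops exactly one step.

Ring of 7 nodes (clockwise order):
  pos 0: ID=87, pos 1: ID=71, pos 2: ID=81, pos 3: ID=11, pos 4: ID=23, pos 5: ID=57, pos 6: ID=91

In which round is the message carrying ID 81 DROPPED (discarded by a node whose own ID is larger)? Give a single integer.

Answer: 4

Derivation:
Round 1: pos1(id71) recv 87: fwd; pos2(id81) recv 71: drop; pos3(id11) recv 81: fwd; pos4(id23) recv 11: drop; pos5(id57) recv 23: drop; pos6(id91) recv 57: drop; pos0(id87) recv 91: fwd
Round 2: pos2(id81) recv 87: fwd; pos4(id23) recv 81: fwd; pos1(id71) recv 91: fwd
Round 3: pos3(id11) recv 87: fwd; pos5(id57) recv 81: fwd; pos2(id81) recv 91: fwd
Round 4: pos4(id23) recv 87: fwd; pos6(id91) recv 81: drop; pos3(id11) recv 91: fwd
Round 5: pos5(id57) recv 87: fwd; pos4(id23) recv 91: fwd
Round 6: pos6(id91) recv 87: drop; pos5(id57) recv 91: fwd
Round 7: pos6(id91) recv 91: ELECTED
Message ID 81 originates at pos 2; dropped at pos 6 in round 4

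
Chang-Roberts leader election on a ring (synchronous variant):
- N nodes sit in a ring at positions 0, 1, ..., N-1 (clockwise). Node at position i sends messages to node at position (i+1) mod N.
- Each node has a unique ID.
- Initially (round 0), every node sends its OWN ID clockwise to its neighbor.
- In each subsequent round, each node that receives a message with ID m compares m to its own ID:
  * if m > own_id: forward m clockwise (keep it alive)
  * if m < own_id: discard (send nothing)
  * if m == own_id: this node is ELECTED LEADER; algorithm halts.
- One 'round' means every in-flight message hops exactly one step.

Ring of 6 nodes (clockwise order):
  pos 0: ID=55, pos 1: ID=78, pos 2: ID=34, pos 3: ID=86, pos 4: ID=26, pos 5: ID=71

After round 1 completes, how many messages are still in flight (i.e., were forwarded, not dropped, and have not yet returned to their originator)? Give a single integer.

Round 1: pos1(id78) recv 55: drop; pos2(id34) recv 78: fwd; pos3(id86) recv 34: drop; pos4(id26) recv 86: fwd; pos5(id71) recv 26: drop; pos0(id55) recv 71: fwd
After round 1: 3 messages still in flight

Answer: 3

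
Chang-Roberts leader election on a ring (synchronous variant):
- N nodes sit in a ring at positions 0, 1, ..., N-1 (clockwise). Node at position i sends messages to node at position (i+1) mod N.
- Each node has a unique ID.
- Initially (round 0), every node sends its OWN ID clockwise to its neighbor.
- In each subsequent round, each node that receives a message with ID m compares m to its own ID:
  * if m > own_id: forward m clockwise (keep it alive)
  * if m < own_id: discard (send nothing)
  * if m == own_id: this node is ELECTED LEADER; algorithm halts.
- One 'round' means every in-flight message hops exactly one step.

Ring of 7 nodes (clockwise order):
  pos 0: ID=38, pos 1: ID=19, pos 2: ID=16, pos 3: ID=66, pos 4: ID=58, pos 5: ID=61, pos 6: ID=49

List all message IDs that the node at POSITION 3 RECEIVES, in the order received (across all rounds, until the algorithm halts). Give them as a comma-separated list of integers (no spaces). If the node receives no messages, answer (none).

Round 1: pos1(id19) recv 38: fwd; pos2(id16) recv 19: fwd; pos3(id66) recv 16: drop; pos4(id58) recv 66: fwd; pos5(id61) recv 58: drop; pos6(id49) recv 61: fwd; pos0(id38) recv 49: fwd
Round 2: pos2(id16) recv 38: fwd; pos3(id66) recv 19: drop; pos5(id61) recv 66: fwd; pos0(id38) recv 61: fwd; pos1(id19) recv 49: fwd
Round 3: pos3(id66) recv 38: drop; pos6(id49) recv 66: fwd; pos1(id19) recv 61: fwd; pos2(id16) recv 49: fwd
Round 4: pos0(id38) recv 66: fwd; pos2(id16) recv 61: fwd; pos3(id66) recv 49: drop
Round 5: pos1(id19) recv 66: fwd; pos3(id66) recv 61: drop
Round 6: pos2(id16) recv 66: fwd
Round 7: pos3(id66) recv 66: ELECTED

Answer: 16,19,38,49,61,66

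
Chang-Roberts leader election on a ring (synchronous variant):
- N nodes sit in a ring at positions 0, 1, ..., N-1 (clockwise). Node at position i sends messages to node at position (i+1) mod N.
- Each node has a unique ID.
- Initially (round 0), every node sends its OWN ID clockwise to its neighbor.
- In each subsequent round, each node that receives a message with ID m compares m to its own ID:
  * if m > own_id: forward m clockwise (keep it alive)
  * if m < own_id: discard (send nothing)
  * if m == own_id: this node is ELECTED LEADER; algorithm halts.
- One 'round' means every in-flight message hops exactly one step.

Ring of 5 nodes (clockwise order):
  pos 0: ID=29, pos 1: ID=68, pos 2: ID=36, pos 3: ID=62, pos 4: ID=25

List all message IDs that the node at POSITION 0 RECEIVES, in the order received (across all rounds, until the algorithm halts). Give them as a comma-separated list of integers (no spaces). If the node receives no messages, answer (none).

Round 1: pos1(id68) recv 29: drop; pos2(id36) recv 68: fwd; pos3(id62) recv 36: drop; pos4(id25) recv 62: fwd; pos0(id29) recv 25: drop
Round 2: pos3(id62) recv 68: fwd; pos0(id29) recv 62: fwd
Round 3: pos4(id25) recv 68: fwd; pos1(id68) recv 62: drop
Round 4: pos0(id29) recv 68: fwd
Round 5: pos1(id68) recv 68: ELECTED

Answer: 25,62,68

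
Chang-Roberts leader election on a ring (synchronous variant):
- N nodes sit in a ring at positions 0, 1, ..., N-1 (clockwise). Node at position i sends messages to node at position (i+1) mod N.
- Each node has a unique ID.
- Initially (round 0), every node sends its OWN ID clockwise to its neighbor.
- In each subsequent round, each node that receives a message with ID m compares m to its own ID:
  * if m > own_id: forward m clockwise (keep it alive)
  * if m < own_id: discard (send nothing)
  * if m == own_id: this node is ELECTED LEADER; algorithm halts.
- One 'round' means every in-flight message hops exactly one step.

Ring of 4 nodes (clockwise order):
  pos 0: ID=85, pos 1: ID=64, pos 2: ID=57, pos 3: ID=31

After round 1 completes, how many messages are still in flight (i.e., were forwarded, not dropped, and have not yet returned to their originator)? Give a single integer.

Answer: 3

Derivation:
Round 1: pos1(id64) recv 85: fwd; pos2(id57) recv 64: fwd; pos3(id31) recv 57: fwd; pos0(id85) recv 31: drop
After round 1: 3 messages still in flight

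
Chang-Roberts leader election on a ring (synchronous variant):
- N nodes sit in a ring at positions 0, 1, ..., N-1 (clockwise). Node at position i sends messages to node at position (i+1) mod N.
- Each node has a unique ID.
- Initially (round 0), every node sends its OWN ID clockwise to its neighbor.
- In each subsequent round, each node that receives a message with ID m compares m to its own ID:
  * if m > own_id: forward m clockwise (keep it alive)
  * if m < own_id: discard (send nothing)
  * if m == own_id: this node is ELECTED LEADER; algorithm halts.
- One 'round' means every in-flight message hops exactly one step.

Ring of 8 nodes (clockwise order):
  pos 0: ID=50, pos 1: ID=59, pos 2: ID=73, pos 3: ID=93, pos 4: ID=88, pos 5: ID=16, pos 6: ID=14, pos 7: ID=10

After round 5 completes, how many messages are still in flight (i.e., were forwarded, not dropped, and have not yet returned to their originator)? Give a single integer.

Round 1: pos1(id59) recv 50: drop; pos2(id73) recv 59: drop; pos3(id93) recv 73: drop; pos4(id88) recv 93: fwd; pos5(id16) recv 88: fwd; pos6(id14) recv 16: fwd; pos7(id10) recv 14: fwd; pos0(id50) recv 10: drop
Round 2: pos5(id16) recv 93: fwd; pos6(id14) recv 88: fwd; pos7(id10) recv 16: fwd; pos0(id50) recv 14: drop
Round 3: pos6(id14) recv 93: fwd; pos7(id10) recv 88: fwd; pos0(id50) recv 16: drop
Round 4: pos7(id10) recv 93: fwd; pos0(id50) recv 88: fwd
Round 5: pos0(id50) recv 93: fwd; pos1(id59) recv 88: fwd
After round 5: 2 messages still in flight

Answer: 2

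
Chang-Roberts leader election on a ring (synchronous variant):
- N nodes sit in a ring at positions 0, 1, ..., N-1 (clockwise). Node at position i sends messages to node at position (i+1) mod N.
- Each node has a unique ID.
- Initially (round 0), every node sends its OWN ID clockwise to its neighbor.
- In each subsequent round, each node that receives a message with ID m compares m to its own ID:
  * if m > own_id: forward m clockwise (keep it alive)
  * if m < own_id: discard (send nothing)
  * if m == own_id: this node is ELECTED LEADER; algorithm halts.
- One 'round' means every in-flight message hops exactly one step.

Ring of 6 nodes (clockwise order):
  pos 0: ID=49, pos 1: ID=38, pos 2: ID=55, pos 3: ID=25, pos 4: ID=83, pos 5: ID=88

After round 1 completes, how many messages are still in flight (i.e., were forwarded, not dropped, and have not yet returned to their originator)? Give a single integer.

Round 1: pos1(id38) recv 49: fwd; pos2(id55) recv 38: drop; pos3(id25) recv 55: fwd; pos4(id83) recv 25: drop; pos5(id88) recv 83: drop; pos0(id49) recv 88: fwd
After round 1: 3 messages still in flight

Answer: 3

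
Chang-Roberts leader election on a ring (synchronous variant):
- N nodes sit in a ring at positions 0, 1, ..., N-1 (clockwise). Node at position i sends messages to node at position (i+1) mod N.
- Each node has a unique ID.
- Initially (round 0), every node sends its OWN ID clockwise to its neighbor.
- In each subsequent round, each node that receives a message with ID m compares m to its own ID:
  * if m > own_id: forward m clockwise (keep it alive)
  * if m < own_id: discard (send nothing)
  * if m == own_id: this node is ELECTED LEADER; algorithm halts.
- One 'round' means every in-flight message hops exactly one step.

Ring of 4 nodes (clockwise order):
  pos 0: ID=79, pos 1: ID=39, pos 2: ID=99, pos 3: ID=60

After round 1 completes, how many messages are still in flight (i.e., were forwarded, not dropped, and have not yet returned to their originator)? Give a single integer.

Round 1: pos1(id39) recv 79: fwd; pos2(id99) recv 39: drop; pos3(id60) recv 99: fwd; pos0(id79) recv 60: drop
After round 1: 2 messages still in flight

Answer: 2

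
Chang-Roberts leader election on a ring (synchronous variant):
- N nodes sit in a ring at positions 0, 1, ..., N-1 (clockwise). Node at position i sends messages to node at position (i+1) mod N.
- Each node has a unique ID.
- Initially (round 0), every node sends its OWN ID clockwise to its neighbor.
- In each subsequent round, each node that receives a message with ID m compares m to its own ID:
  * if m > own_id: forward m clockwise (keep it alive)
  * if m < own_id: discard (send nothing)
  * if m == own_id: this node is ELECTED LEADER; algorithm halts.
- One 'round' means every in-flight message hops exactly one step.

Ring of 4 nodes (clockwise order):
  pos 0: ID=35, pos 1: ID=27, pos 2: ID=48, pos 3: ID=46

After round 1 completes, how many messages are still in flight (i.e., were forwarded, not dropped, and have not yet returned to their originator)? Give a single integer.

Answer: 3

Derivation:
Round 1: pos1(id27) recv 35: fwd; pos2(id48) recv 27: drop; pos3(id46) recv 48: fwd; pos0(id35) recv 46: fwd
After round 1: 3 messages still in flight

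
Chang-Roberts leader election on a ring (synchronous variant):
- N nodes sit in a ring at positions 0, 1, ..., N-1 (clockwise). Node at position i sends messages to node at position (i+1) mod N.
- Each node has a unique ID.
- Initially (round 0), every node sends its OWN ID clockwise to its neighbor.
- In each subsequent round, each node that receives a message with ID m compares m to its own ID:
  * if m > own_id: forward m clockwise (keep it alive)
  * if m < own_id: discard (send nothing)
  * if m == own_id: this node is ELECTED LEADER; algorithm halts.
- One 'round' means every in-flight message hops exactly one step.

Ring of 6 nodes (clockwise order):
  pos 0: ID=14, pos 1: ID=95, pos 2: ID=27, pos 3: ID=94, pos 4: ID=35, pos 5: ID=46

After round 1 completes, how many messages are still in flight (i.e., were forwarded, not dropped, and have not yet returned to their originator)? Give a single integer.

Answer: 3

Derivation:
Round 1: pos1(id95) recv 14: drop; pos2(id27) recv 95: fwd; pos3(id94) recv 27: drop; pos4(id35) recv 94: fwd; pos5(id46) recv 35: drop; pos0(id14) recv 46: fwd
After round 1: 3 messages still in flight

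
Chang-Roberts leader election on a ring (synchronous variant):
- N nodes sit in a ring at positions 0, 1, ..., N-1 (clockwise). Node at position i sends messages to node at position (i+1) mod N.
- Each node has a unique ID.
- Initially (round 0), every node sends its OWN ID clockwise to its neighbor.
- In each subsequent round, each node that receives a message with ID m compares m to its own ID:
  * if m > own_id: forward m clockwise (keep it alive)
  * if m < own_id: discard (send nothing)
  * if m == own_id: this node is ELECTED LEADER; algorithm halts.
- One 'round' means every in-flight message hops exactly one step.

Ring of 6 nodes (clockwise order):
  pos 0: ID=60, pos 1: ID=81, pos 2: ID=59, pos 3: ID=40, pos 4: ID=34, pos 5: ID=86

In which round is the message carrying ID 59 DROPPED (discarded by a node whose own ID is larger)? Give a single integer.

Round 1: pos1(id81) recv 60: drop; pos2(id59) recv 81: fwd; pos3(id40) recv 59: fwd; pos4(id34) recv 40: fwd; pos5(id86) recv 34: drop; pos0(id60) recv 86: fwd
Round 2: pos3(id40) recv 81: fwd; pos4(id34) recv 59: fwd; pos5(id86) recv 40: drop; pos1(id81) recv 86: fwd
Round 3: pos4(id34) recv 81: fwd; pos5(id86) recv 59: drop; pos2(id59) recv 86: fwd
Round 4: pos5(id86) recv 81: drop; pos3(id40) recv 86: fwd
Round 5: pos4(id34) recv 86: fwd
Round 6: pos5(id86) recv 86: ELECTED
Message ID 59 originates at pos 2; dropped at pos 5 in round 3

Answer: 3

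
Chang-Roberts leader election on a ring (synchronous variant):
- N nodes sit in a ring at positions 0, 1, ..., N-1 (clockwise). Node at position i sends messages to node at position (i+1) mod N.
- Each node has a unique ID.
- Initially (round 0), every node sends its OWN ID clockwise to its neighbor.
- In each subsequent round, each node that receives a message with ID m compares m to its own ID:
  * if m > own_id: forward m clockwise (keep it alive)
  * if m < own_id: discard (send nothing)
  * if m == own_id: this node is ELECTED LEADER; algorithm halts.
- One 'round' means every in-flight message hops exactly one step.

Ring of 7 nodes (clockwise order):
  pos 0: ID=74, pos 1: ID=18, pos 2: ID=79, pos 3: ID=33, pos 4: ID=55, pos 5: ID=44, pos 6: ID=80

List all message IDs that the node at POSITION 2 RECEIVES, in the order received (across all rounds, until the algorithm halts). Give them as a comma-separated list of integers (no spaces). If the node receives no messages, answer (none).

Round 1: pos1(id18) recv 74: fwd; pos2(id79) recv 18: drop; pos3(id33) recv 79: fwd; pos4(id55) recv 33: drop; pos5(id44) recv 55: fwd; pos6(id80) recv 44: drop; pos0(id74) recv 80: fwd
Round 2: pos2(id79) recv 74: drop; pos4(id55) recv 79: fwd; pos6(id80) recv 55: drop; pos1(id18) recv 80: fwd
Round 3: pos5(id44) recv 79: fwd; pos2(id79) recv 80: fwd
Round 4: pos6(id80) recv 79: drop; pos3(id33) recv 80: fwd
Round 5: pos4(id55) recv 80: fwd
Round 6: pos5(id44) recv 80: fwd
Round 7: pos6(id80) recv 80: ELECTED

Answer: 18,74,80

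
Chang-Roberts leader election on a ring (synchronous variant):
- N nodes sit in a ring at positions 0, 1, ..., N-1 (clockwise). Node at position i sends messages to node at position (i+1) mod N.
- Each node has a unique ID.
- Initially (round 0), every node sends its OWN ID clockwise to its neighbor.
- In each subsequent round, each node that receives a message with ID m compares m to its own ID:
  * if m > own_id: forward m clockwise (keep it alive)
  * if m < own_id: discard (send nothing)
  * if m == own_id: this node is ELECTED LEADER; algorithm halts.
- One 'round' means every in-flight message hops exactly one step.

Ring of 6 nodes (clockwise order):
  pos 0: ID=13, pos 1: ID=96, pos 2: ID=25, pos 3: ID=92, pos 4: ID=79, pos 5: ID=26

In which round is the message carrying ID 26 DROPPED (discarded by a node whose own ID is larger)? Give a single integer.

Answer: 2

Derivation:
Round 1: pos1(id96) recv 13: drop; pos2(id25) recv 96: fwd; pos3(id92) recv 25: drop; pos4(id79) recv 92: fwd; pos5(id26) recv 79: fwd; pos0(id13) recv 26: fwd
Round 2: pos3(id92) recv 96: fwd; pos5(id26) recv 92: fwd; pos0(id13) recv 79: fwd; pos1(id96) recv 26: drop
Round 3: pos4(id79) recv 96: fwd; pos0(id13) recv 92: fwd; pos1(id96) recv 79: drop
Round 4: pos5(id26) recv 96: fwd; pos1(id96) recv 92: drop
Round 5: pos0(id13) recv 96: fwd
Round 6: pos1(id96) recv 96: ELECTED
Message ID 26 originates at pos 5; dropped at pos 1 in round 2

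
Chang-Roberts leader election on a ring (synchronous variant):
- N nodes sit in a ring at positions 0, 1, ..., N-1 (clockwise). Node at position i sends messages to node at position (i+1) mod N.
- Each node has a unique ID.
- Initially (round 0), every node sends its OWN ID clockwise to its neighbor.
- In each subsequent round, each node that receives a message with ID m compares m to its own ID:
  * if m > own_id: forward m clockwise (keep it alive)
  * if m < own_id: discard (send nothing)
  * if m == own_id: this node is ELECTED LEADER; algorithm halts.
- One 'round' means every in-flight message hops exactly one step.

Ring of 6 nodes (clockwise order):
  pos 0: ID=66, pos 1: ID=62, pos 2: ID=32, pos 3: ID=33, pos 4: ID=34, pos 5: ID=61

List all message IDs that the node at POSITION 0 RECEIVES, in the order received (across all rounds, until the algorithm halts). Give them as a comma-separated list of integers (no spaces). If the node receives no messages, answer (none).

Round 1: pos1(id62) recv 66: fwd; pos2(id32) recv 62: fwd; pos3(id33) recv 32: drop; pos4(id34) recv 33: drop; pos5(id61) recv 34: drop; pos0(id66) recv 61: drop
Round 2: pos2(id32) recv 66: fwd; pos3(id33) recv 62: fwd
Round 3: pos3(id33) recv 66: fwd; pos4(id34) recv 62: fwd
Round 4: pos4(id34) recv 66: fwd; pos5(id61) recv 62: fwd
Round 5: pos5(id61) recv 66: fwd; pos0(id66) recv 62: drop
Round 6: pos0(id66) recv 66: ELECTED

Answer: 61,62,66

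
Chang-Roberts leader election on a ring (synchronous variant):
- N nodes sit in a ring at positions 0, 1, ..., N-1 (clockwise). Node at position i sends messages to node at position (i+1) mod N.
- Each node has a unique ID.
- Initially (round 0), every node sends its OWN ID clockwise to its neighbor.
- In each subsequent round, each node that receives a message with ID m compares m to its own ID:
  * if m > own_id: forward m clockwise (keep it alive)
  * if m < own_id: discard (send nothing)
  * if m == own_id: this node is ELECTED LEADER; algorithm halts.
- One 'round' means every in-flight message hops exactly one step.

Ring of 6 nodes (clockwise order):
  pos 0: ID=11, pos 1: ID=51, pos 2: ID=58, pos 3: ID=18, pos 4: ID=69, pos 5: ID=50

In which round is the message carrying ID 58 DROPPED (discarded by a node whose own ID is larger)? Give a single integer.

Round 1: pos1(id51) recv 11: drop; pos2(id58) recv 51: drop; pos3(id18) recv 58: fwd; pos4(id69) recv 18: drop; pos5(id50) recv 69: fwd; pos0(id11) recv 50: fwd
Round 2: pos4(id69) recv 58: drop; pos0(id11) recv 69: fwd; pos1(id51) recv 50: drop
Round 3: pos1(id51) recv 69: fwd
Round 4: pos2(id58) recv 69: fwd
Round 5: pos3(id18) recv 69: fwd
Round 6: pos4(id69) recv 69: ELECTED
Message ID 58 originates at pos 2; dropped at pos 4 in round 2

Answer: 2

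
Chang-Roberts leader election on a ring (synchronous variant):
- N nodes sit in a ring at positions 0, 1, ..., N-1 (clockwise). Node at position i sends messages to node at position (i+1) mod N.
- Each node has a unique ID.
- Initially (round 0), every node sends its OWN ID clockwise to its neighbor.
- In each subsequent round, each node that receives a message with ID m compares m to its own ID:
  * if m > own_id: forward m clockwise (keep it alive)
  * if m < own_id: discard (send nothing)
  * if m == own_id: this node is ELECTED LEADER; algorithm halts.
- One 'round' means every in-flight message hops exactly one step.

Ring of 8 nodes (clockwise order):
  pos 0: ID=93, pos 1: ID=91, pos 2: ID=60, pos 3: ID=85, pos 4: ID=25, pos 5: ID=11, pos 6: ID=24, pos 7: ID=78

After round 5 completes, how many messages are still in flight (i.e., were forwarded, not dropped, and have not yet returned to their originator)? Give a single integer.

Answer: 2

Derivation:
Round 1: pos1(id91) recv 93: fwd; pos2(id60) recv 91: fwd; pos3(id85) recv 60: drop; pos4(id25) recv 85: fwd; pos5(id11) recv 25: fwd; pos6(id24) recv 11: drop; pos7(id78) recv 24: drop; pos0(id93) recv 78: drop
Round 2: pos2(id60) recv 93: fwd; pos3(id85) recv 91: fwd; pos5(id11) recv 85: fwd; pos6(id24) recv 25: fwd
Round 3: pos3(id85) recv 93: fwd; pos4(id25) recv 91: fwd; pos6(id24) recv 85: fwd; pos7(id78) recv 25: drop
Round 4: pos4(id25) recv 93: fwd; pos5(id11) recv 91: fwd; pos7(id78) recv 85: fwd
Round 5: pos5(id11) recv 93: fwd; pos6(id24) recv 91: fwd; pos0(id93) recv 85: drop
After round 5: 2 messages still in flight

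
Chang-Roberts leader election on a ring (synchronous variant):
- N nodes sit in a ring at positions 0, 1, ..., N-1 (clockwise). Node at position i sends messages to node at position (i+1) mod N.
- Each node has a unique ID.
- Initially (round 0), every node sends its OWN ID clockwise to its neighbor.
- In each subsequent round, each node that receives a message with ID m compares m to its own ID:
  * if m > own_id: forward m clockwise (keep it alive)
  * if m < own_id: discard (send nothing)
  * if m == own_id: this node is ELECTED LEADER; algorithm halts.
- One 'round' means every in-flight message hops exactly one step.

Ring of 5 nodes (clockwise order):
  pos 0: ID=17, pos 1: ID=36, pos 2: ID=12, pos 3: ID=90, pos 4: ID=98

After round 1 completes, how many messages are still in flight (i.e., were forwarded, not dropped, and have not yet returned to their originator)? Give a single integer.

Answer: 2

Derivation:
Round 1: pos1(id36) recv 17: drop; pos2(id12) recv 36: fwd; pos3(id90) recv 12: drop; pos4(id98) recv 90: drop; pos0(id17) recv 98: fwd
After round 1: 2 messages still in flight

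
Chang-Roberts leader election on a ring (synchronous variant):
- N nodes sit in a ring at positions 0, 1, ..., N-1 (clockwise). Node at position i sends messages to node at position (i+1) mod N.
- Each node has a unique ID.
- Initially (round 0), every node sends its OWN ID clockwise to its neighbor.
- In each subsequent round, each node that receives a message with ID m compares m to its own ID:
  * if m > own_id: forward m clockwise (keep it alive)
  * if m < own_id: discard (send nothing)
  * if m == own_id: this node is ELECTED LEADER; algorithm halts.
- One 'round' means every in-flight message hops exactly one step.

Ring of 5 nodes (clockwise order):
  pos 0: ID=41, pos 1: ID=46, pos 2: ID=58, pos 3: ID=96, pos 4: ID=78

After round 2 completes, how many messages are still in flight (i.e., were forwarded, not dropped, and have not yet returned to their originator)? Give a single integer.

Answer: 2

Derivation:
Round 1: pos1(id46) recv 41: drop; pos2(id58) recv 46: drop; pos3(id96) recv 58: drop; pos4(id78) recv 96: fwd; pos0(id41) recv 78: fwd
Round 2: pos0(id41) recv 96: fwd; pos1(id46) recv 78: fwd
After round 2: 2 messages still in flight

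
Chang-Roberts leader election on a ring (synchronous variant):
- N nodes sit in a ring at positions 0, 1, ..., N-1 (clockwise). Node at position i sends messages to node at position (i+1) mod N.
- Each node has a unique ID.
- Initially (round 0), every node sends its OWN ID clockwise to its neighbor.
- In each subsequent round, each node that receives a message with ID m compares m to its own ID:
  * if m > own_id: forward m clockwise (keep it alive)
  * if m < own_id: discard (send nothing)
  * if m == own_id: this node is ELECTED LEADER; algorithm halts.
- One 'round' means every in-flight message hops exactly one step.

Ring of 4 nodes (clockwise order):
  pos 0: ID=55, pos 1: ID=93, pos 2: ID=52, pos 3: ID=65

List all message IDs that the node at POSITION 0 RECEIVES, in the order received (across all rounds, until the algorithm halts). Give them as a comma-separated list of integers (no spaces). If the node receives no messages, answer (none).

Answer: 65,93

Derivation:
Round 1: pos1(id93) recv 55: drop; pos2(id52) recv 93: fwd; pos3(id65) recv 52: drop; pos0(id55) recv 65: fwd
Round 2: pos3(id65) recv 93: fwd; pos1(id93) recv 65: drop
Round 3: pos0(id55) recv 93: fwd
Round 4: pos1(id93) recv 93: ELECTED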